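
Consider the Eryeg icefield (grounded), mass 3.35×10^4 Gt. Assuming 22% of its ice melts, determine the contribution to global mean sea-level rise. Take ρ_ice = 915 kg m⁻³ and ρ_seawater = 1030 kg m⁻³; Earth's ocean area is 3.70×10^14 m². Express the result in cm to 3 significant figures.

≈ 1.93 cm

Eryeg: 0.22 × 3.35×10^4 Gt = 7.370×10^15 kg; dividing by ρ_w = 1030 kg m⁻³ gives 7.155×10^12 m³ of water.
Spread over 3.70×10^14 m² of ocean, Δh = 7.155×10^12 / 3.70×10^14 = 0.0193 m = 1.93 cm.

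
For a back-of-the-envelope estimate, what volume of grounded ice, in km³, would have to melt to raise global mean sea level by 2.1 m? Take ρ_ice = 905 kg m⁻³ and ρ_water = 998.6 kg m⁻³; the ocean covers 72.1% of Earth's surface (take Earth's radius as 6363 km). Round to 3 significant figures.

≈ 8.50×10^5 km³

Required water volume = Δh × A = 2.1 m × 3.67×10^14 m² = 7.704×10^14 m³ = 7.704×10^5 km³.
Ice volume = water volume × ρ_w/ρ_ice = 7.704×10^5 × 998.6/905 = 8.50×10^5 km³.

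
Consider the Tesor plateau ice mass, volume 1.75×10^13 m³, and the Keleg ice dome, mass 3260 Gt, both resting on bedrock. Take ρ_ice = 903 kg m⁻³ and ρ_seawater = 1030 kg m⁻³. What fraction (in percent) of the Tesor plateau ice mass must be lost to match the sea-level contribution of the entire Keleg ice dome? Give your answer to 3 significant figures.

Equal sea-level rise means equal mass of meltwater, i.e. equal mass of ice lost.
Ice mass of Keleg: 3.260×10^15 kg; ice mass of Tesor: 1.580×10^16 kg.
Fraction required = 3.260×10^15 / 1.580×10^16 = 0.206 → 20.6 %.

≈ 20.6 %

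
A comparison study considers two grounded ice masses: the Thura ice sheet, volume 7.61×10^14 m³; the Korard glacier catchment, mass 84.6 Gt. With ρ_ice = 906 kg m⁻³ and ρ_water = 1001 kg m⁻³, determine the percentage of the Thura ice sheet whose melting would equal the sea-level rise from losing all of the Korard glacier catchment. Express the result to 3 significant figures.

Equal sea-level rise means equal mass of meltwater, i.e. equal mass of ice lost.
Ice mass of Korard: 8.460×10^13 kg; ice mass of Thura: 6.895×10^17 kg.
Fraction required = 8.460×10^13 / 6.895×10^17 = 1.23×10^-4 → 0.0123 %.

≈ 0.0123 %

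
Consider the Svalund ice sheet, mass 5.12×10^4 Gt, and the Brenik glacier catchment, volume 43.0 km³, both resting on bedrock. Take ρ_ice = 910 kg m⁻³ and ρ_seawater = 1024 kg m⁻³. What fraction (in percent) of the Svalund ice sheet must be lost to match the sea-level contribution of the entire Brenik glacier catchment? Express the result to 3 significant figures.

≈ 0.0764 %

Equal sea-level rise means equal mass of meltwater, i.e. equal mass of ice lost.
Ice mass of Brenik: 3.913×10^13 kg; ice mass of Svalund: 5.120×10^16 kg.
Fraction required = 3.913×10^13 / 5.120×10^16 = 7.64×10^-4 → 0.0764 %.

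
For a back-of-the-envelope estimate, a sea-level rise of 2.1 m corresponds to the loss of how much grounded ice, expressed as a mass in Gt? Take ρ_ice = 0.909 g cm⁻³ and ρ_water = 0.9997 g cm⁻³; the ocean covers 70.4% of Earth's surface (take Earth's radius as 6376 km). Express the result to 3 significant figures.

Required water volume = Δh × A = 2.1 m × 3.60×10^14 m² = 7.553×10^14 m³.
ρ_w = 0.9997 g cm⁻³ = 999.7 kg m⁻³, so the mass of water = 7.553×10^14 m³ × 999.7 kg m⁻³ = 7.550×10^17 kg = 7.55×10^5 Gt (and the same mass of ice, by conservation).

≈ 7.55×10^5 Gt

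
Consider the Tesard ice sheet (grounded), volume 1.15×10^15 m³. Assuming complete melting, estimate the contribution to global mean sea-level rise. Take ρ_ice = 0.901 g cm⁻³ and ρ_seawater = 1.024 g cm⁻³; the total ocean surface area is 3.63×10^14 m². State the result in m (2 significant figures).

≈ 2.8 m

Tesard: 1.15×10^15 m³ × (901/1024) = 1.012×10^15 m³ of water.
Spread over 3.63×10^14 m² of ocean, Δh = 1.012×10^15 / 3.63×10^14 = 2.79 m.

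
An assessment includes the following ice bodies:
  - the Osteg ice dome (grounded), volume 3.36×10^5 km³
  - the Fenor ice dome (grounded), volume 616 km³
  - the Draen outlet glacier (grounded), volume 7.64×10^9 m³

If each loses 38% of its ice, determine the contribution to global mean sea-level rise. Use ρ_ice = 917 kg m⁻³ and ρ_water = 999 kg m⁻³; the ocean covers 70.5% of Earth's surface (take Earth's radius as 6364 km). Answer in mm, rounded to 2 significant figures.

≈ 330 mm

Osteg: 0.38 × 3.36×10^5 km³ × (917/999) = 1.172×10^5 km³ of water.
Fenor: 0.38 × 616 km³ × (917/999) = 214.9 km³ of water.
Draen: 0.38 × 7.64×10^9 m³ × (917/999) = 2.665×10^9 m³ of water.
Total added water ≈ 1.174×10^14 m³ over 3.59×10^14 m² → Δh = 0.327 m = 330 mm.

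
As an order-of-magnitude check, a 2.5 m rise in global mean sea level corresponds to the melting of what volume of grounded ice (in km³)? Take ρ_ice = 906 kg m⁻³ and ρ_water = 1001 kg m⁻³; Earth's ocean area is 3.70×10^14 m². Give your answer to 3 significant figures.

≈ 1.02×10^6 km³

Required water volume = Δh × A = 2.5 m × 3.70×10^14 m² = 9.250×10^14 m³ = 9.250×10^5 km³.
Ice volume = water volume × ρ_w/ρ_ice = 9.250×10^5 × 1001/906 = 1.02×10^6 km³.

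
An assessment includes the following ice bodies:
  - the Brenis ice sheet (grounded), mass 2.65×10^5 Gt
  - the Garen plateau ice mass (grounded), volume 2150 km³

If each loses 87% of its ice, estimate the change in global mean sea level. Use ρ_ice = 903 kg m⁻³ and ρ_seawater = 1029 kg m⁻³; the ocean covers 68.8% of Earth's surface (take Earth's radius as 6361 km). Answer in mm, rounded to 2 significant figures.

≈ 650 mm

Brenis: 0.87 × 2.65×10^5 Gt = 2.306×10^17 kg; dividing by ρ_w = 1029 kg m⁻³ gives 2.241×10^14 m³ of water.
Garen: 0.87 × 2150 km³ × (903/1029) = 1641 km³ of water.
Total added water ≈ 2.257×10^14 m³ over 3.50×10^14 m² → Δh = 0.645 m = 650 mm.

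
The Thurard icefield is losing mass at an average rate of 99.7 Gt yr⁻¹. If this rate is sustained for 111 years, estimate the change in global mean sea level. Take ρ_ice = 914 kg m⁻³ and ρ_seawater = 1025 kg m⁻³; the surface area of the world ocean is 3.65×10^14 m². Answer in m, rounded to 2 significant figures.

Total mass lost = 99.7 Gt/yr × 111 yr = 1.107×10^4 Gt = 1.107×10^16 kg.
ρ_w = 1025 kg m⁻³, so water volume = 1.107×10^16 / 1025 = 1.080×10^13 m³.
Δh = 1.080×10^13 / 3.65×10^14 = 0.0296 m.

≈ 0.030 m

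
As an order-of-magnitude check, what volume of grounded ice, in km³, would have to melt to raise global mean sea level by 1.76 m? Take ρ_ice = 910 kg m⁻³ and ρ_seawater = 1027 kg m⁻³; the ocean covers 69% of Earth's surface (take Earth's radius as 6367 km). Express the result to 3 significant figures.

≈ 6.98×10^5 km³

Required water volume = Δh × A = 1.76 m × 3.52×10^14 m² = 6.186×10^14 m³ = 6.186×10^5 km³.
Ice volume = water volume × ρ_w/ρ_ice = 6.186×10^5 × 1027/910 = 6.98×10^5 km³.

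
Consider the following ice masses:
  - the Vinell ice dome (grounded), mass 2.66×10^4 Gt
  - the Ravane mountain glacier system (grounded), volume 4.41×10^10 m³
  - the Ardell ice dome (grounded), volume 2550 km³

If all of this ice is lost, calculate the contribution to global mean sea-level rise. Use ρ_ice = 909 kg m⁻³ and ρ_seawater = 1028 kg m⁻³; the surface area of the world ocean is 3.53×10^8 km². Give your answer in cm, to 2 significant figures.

≈ 8.0 cm

Vinell: 2.66×10^4 Gt = 2.660×10^16 kg; dividing by ρ_w = 1028 kg m⁻³ gives 2.588×10^13 m³ of water.
Ravane: 4.41×10^10 m³ × (909/1028) = 3.900×10^10 m³ of water.
Ardell: 2550 km³ × (909/1028) = 2255 km³ of water.
Total added water ≈ 2.817×10^13 m³ over 3.53×10^14 m² → Δh = 0.0798 m = 8.0 cm.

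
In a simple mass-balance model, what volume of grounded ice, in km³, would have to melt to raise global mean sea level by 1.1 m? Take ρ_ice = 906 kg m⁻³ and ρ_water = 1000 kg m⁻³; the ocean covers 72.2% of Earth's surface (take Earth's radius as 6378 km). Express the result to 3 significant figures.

Required water volume = Δh × A = 1.1 m × 3.69×10^14 m² = 4.060×10^14 m³ = 4.060×10^5 km³.
Ice volume = water volume × ρ_w/ρ_ice = 4.060×10^5 × 1000/906 = 4.48×10^5 km³.

≈ 4.48×10^5 km³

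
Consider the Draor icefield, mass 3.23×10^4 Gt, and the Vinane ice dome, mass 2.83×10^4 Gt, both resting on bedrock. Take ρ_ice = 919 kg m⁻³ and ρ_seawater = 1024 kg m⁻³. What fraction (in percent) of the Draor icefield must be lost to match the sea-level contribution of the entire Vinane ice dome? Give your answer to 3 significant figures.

Equal sea-level rise means equal mass of meltwater, i.e. equal mass of ice lost.
Ice mass of Vinane: 2.830×10^16 kg; ice mass of Draor: 3.230×10^16 kg.
Fraction required = 2.830×10^16 / 3.230×10^16 = 0.876 → 87.6 %.

≈ 87.6 %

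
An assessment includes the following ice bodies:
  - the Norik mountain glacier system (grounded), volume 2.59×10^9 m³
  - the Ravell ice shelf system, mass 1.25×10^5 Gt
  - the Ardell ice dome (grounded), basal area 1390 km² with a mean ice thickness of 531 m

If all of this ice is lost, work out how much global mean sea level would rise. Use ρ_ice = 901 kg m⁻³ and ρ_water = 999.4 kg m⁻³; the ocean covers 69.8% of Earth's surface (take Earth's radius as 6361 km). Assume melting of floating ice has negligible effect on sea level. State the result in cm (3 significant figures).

≈ 0.188 cm

Norik: 2.59×10^9 m³ × (901/999.4) = 2.335×10^9 m³ of water.
The Ravell ice shelf system is floating and already displaces its own weight of water, so its melt adds essentially nothing to sea level.
Ardell: ice volume = 1390 km² × 531 m = 738.1 km³; 738.1 × (901/999.4) = 665.4 km³ of water.
Total added water ≈ 6.678×10^11 m³ over 3.55×10^14 m² → Δh = 1.88×10^-3 m = 0.188 cm.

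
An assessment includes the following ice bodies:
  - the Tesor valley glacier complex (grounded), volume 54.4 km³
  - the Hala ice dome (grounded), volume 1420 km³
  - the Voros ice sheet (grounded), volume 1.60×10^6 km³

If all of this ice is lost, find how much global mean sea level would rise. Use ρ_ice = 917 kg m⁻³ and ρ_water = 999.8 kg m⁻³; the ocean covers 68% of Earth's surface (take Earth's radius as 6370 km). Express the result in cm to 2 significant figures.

Tesor: 54.4 km³ × (917/999.8) = 49.89 km³ of water.
Hala: 1420 km³ × (917/999.8) = 1302 km³ of water.
Voros: 1.60×10^6 km³ × (917/999.8) = 1.467×10^6 km³ of water.
Total added water ≈ 1.469×10^15 m³ over 3.47×10^14 m² → Δh = 4.24 m = 420 cm.

≈ 420 cm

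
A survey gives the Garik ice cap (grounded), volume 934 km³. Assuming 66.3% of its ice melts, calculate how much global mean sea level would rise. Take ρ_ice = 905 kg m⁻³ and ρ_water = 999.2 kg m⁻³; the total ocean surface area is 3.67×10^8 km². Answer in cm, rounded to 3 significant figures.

≈ 0.153 cm

Garik: 0.663 × 934 km³ × (905/999.2) = 560.9 km³ of water.
Spread over 3.67×10^14 m² of ocean, Δh = 5.609×10^11 / 3.67×10^14 = 1.53×10^-3 m = 0.153 cm.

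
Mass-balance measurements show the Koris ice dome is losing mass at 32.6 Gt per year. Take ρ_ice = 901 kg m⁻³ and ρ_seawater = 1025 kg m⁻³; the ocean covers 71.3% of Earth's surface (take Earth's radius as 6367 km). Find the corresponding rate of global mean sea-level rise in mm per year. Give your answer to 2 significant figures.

ρ_w = 1025 kg m⁻³. Annual water volume added = 32.6 Gt / ρ_w = 3.260×10^13 kg / 1025 kg m⁻³ = 3.180×10^10 m³.
Δh per year = 3.180×10^10 / 3.63×10^14 = 8.76×10^-5 m = 0.088 mm.

≈ 0.088 mm/yr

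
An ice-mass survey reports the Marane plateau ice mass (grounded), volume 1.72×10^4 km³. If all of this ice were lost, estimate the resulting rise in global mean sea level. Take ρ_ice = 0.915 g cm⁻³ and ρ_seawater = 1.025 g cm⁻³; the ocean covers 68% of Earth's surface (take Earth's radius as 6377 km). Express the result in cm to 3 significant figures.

≈ 4.42 cm

Marane: 1.72×10^4 km³ × (915/1025) = 1.535×10^4 km³ of water.
Spread over 3.47×10^14 m² of ocean, Δh = 1.535×10^13 / 3.47×10^14 = 0.0442 m = 4.42 cm.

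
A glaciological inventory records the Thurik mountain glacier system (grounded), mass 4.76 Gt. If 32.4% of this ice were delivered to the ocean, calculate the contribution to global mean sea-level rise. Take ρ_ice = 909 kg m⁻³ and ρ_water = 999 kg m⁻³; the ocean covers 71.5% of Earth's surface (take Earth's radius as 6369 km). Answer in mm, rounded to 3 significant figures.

≈ 4.24×10^-3 mm

Thurik: 0.324 × 4.76 Gt = 1.542×10^12 kg; dividing by ρ_w = 999 kg m⁻³ gives 1.544×10^9 m³ of water.
Spread over 3.64×10^14 m² of ocean, Δh = 1.544×10^9 / 3.64×10^14 = 4.24×10^-6 m = 4.24×10^-3 mm.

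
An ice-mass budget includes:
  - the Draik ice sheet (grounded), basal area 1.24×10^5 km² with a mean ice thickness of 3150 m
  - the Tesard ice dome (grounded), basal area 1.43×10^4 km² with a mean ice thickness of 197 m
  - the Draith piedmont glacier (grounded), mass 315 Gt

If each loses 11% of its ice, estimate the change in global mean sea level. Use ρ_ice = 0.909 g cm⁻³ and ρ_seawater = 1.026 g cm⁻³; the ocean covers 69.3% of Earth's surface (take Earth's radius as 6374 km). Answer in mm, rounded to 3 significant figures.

Draik: ice volume = 1.24×10^5 km² × 3150 m = 3.906×10^5 km³; 0.11 × 3.906×10^5 × (909/1026) = 3.807×10^4 km³ of water.
Tesard: ice volume = 1.43×10^4 km² × 197 m = 2817 km³; 0.11 × 2817 × (909/1026) = 274.5 km³ of water.
Draith: 0.11 × 315 Gt = 3.465×10^13 kg; dividing by ρ_w = 1.026 g cm⁻³ = 1026 kg m⁻³ gives 3.377×10^10 m³ of water.
Total added water ≈ 3.837×10^13 m³ over 3.54×10^14 m² → Δh = 0.108 m = 108 mm.

≈ 108 mm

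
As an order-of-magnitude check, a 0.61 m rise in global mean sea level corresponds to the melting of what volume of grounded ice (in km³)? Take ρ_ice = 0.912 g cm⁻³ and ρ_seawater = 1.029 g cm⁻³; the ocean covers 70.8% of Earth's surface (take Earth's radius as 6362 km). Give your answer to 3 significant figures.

Required water volume = Δh × A = 0.61 m × 3.60×10^14 m² = 2.197×10^14 m³ = 2.197×10^5 km³.
Ice volume = water volume × ρ_w/ρ_ice = 2.197×10^5 × 1029/912 = 2.48×10^5 km³.

≈ 2.48×10^5 km³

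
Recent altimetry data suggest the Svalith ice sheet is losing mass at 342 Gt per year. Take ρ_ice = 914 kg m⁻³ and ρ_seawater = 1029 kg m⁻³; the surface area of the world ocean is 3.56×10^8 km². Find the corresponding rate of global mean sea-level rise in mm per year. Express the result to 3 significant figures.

≈ 0.934 mm/yr

ρ_w = 1029 kg m⁻³. Annual water volume added = 342 Gt / ρ_w = 3.420×10^14 kg / 1029 kg m⁻³ = 3.324×10^11 m³.
Δh per year = 3.324×10^11 / 3.56×10^14 = 9.34×10^-4 m = 0.934 mm.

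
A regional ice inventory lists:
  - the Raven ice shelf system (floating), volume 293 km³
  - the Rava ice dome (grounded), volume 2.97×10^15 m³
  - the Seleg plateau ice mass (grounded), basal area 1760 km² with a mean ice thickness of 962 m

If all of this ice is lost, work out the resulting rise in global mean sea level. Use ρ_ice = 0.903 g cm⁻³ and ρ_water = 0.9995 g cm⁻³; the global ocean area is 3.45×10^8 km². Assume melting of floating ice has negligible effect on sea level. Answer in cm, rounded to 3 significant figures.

≈ 778 cm

The Raven ice shelf system is floating and already displaces its own weight of water, so its melt adds essentially nothing to sea level.
Rava: 2.97×10^15 m³ × (903/999.5) = 2.683×10^15 m³ of water.
Seleg: ice volume = 1760 km² × 962 m = 1693 km³; 1693 × (903/999.5) = 1530 km³ of water.
Total added water ≈ 2.685×10^15 m³ over 3.45×10^14 m² → Δh = 7.78 m = 778 cm.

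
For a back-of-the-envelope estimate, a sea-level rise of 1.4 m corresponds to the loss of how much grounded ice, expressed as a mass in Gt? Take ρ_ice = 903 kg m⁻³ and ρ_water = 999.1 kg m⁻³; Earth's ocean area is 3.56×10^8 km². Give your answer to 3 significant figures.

≈ 4.98×10^5 Gt

Required water volume = Δh × A = 1.4 m × 3.56×10^14 m² = 4.984×10^14 m³.
ρ_w = 999.1 kg m⁻³, so the mass of water = 4.984×10^14 m³ × 999.1 kg m⁻³ = 4.980×10^17 kg = 4.98×10^5 Gt (and the same mass of ice, by conservation).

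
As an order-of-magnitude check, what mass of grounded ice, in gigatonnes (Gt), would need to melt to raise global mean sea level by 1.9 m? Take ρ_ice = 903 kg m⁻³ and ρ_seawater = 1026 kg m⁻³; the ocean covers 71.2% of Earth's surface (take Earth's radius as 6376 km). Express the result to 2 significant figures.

Required water volume = Δh × A = 1.9 m × 3.64×10^14 m² = 6.911×10^14 m³.
ρ_w = 1026 kg m⁻³, so the mass of water = 6.911×10^14 m³ × 1026 kg m⁻³ = 7.091×10^17 kg = 7.1×10^5 Gt (and the same mass of ice, by conservation).

≈ 7.1×10^5 Gt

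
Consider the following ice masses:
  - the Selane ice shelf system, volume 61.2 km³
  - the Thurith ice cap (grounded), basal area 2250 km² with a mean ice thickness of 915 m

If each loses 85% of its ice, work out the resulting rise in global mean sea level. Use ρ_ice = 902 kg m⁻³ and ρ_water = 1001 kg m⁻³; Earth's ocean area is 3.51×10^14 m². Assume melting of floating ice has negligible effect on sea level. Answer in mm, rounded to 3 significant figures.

The Selane ice shelf system is floating and already displaces its own weight of water, so its melt adds essentially nothing to sea level.
Thurith: ice volume = 2250 km² × 915 m = 2059 km³; 0.85 × 2059 × (902/1001) = 1577 km³ of water.
Total added water ≈ 1.577×10^12 m³ over 3.51×10^14 m² → Δh = 4.49×10^-3 m = 4.49 mm.

≈ 4.49 mm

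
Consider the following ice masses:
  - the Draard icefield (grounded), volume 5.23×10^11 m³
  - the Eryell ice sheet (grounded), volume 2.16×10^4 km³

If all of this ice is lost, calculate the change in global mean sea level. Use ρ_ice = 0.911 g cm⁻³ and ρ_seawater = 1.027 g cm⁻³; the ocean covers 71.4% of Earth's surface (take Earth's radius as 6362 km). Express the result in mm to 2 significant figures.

≈ 54 mm

Draard: 5.23×10^11 m³ × (911/1027) = 4.639×10^11 m³ of water.
Eryell: 2.16×10^4 km³ × (911/1027) = 1.916×10^4 km³ of water.
Total added water ≈ 1.962×10^13 m³ over 3.63×10^14 m² → Δh = 0.0540 m = 54 mm.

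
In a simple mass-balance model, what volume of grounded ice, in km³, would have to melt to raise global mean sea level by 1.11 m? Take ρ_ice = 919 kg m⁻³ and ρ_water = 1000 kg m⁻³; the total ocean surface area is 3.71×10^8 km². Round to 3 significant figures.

Required water volume = Δh × A = 1.11 m × 3.71×10^14 m² = 4.118×10^14 m³ = 4.118×10^5 km³.
Ice volume = water volume × ρ_w/ρ_ice = 4.118×10^5 × 1000/919 = 4.48×10^5 km³.

≈ 4.48×10^5 km³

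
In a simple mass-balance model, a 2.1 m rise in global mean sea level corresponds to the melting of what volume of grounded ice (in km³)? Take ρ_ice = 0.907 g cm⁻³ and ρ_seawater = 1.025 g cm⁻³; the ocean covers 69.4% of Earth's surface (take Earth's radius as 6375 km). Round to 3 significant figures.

Required water volume = Δh × A = 2.1 m × 3.54×10^14 m² = 7.443×10^14 m³ = 7.443×10^5 km³.
Ice volume = water volume × ρ_w/ρ_ice = 7.443×10^5 × 1025/907 = 8.41×10^5 km³.

≈ 8.41×10^5 km³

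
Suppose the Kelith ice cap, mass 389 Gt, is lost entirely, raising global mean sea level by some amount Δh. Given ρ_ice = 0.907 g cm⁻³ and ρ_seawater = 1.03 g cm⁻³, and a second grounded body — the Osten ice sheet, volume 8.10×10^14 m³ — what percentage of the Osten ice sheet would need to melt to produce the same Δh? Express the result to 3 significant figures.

≈ 0.0529 %

Equal sea-level rise means equal mass of meltwater, i.e. equal mass of ice lost.
Ice mass of Kelith: 3.890×10^14 kg; ice mass of Osten: 7.347×10^17 kg.
Fraction required = 3.890×10^14 / 7.347×10^17 = 5.29×10^-4 → 0.0529 %.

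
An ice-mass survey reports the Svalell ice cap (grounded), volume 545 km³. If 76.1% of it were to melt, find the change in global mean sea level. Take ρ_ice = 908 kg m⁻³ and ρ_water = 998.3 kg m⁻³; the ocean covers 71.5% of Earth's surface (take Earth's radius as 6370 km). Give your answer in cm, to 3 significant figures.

≈ 0.103 cm

Svalell: 0.761 × 545 km³ × (908/998.3) = 377.2 km³ of water.
Spread over 3.65×10^14 m² of ocean, Δh = 3.772×10^11 / 3.65×10^14 = 1.03×10^-3 m = 0.103 cm.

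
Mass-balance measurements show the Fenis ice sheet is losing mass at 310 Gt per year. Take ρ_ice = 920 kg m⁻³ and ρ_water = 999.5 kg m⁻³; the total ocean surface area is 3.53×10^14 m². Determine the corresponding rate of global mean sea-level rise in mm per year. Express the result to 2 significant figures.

ρ_w = 999.5 kg m⁻³. Annual water volume added = 310 Gt / ρ_w = 3.100×10^14 kg / 999.5 kg m⁻³ = 3.102×10^11 m³.
Δh per year = 3.102×10^11 / 3.53×10^14 = 8.79×10^-4 m = 0.88 mm.

≈ 0.88 mm/yr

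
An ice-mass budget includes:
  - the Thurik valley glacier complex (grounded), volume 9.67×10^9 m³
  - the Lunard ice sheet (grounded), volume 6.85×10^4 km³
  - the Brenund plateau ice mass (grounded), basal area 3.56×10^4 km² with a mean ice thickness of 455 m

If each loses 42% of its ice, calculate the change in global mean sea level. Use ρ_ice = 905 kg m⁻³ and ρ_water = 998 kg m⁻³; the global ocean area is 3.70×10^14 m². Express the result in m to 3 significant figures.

≈ 0.0872 m

Thurik: 0.42 × 9.67×10^9 m³ × (905/998) = 3.683×10^9 m³ of water.
Lunard: 0.42 × 6.85×10^4 km³ × (905/998) = 2.609×10^4 km³ of water.
Brenund: ice volume = 3.56×10^4 km² × 455 m = 1.620×10^4 km³; 0.42 × 1.620×10^4 × (905/998) = 6169 km³ of water.
Total added water ≈ 3.226×10^13 m³ over 3.70×10^14 m² → Δh = 0.0872 m.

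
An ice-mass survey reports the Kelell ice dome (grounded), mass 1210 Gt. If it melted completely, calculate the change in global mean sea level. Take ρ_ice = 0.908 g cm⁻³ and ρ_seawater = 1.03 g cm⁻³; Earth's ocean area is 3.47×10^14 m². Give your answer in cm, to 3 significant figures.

Kelell: 1210 Gt = 1.210×10^15 kg; dividing by ρ_w = 1.03 g cm⁻³ = 1030 kg m⁻³ gives 1.175×10^12 m³ of water.
Spread over 3.47×10^14 m² of ocean, Δh = 1.175×10^12 / 3.47×10^14 = 3.39×10^-3 m = 0.339 cm.

≈ 0.339 cm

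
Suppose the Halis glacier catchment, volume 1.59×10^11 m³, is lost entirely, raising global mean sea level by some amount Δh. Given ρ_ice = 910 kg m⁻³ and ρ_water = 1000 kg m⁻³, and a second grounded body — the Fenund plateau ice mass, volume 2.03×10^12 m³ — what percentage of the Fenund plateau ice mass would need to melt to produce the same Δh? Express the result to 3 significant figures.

≈ 7.83 %

Equal sea-level rise means equal mass of meltwater, i.e. equal mass of ice lost.
Ice mass of Halis: 1.447×10^14 kg; ice mass of Fenund: 1.847×10^15 kg.
Fraction required = 1.447×10^14 / 1.847×10^15 = 0.0783 → 7.83 %.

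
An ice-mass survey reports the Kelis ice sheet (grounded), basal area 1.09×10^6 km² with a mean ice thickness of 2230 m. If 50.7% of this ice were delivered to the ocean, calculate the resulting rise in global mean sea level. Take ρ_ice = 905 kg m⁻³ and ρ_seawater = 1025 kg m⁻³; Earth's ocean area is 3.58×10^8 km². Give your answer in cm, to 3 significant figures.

≈ 304 cm

Kelis: ice volume = 1.09×10^6 km² × 2230 m = 2.431×10^6 km³; 0.507 × 2.431×10^6 × (905/1025) = 1.088×10^6 km³ of water.
Spread over 3.58×10^14 m² of ocean, Δh = 1.088×10^15 / 3.58×10^14 = 3.04 m = 304 cm.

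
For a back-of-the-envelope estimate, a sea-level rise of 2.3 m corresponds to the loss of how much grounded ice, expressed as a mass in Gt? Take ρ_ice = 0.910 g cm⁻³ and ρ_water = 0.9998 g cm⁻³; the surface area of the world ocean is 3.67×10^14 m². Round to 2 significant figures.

Required water volume = Δh × A = 2.3 m × 3.67×10^14 m² = 8.441×10^14 m³.
ρ_w = 0.9998 g cm⁻³ = 999.8 kg m⁻³, so the mass of water = 8.441×10^14 m³ × 999.8 kg m⁻³ = 8.439×10^17 kg = 8.4×10^5 Gt (and the same mass of ice, by conservation).

≈ 8.4×10^5 Gt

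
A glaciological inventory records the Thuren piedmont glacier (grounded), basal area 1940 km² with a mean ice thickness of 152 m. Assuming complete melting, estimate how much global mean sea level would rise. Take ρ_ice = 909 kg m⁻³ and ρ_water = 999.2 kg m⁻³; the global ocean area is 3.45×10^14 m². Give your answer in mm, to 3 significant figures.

Thuren: ice volume = 1940 km² × 152 m = 294.9 km³; 294.9 × (909/999.2) = 268.3 km³ of water.
Spread over 3.45×10^14 m² of ocean, Δh = 2.683×10^11 / 3.45×10^14 = 7.78×10^-4 m = 0.778 mm.

≈ 0.778 mm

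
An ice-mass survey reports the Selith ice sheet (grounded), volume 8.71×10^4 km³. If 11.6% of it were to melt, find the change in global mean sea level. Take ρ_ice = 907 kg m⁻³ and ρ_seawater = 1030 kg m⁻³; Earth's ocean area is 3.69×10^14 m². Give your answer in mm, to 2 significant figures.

≈ 24 mm

Selith: 0.116 × 8.71×10^4 km³ × (907/1030) = 8897 km³ of water.
Spread over 3.69×10^14 m² of ocean, Δh = 8.897×10^12 / 3.69×10^14 = 0.0241 m = 24 mm.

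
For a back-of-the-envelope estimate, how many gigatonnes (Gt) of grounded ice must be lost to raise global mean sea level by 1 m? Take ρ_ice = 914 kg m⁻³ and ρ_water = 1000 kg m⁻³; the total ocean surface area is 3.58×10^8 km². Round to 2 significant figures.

≈ 3.6×10^5 Gt

Required water volume = Δh × A = 1 m × 3.58×10^14 m² = 3.580×10^14 m³.
ρ_w = 1000 kg m⁻³, so the mass of water = 3.580×10^14 m³ × 1000 kg m⁻³ = 3.580×10^17 kg = 3.6×10^5 Gt (and the same mass of ice, by conservation).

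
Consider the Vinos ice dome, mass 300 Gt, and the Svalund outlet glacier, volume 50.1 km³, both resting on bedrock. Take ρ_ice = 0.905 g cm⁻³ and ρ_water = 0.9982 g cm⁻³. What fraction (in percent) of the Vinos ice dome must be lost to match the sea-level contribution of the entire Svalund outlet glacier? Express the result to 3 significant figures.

Equal sea-level rise means equal mass of meltwater, i.e. equal mass of ice lost.
Ice mass of Svalund: 4.534×10^13 kg; ice mass of Vinos: 3.000×10^14 kg.
Fraction required = 4.534×10^13 / 3.000×10^14 = 0.151 → 15.1 %.

≈ 15.1 %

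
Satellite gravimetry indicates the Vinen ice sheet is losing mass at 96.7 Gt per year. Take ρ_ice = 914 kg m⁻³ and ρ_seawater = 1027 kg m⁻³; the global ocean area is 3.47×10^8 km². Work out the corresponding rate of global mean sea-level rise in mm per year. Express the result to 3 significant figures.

ρ_w = 1027 kg m⁻³. Annual water volume added = 96.7 Gt / ρ_w = 9.670×10^13 kg / 1027 kg m⁻³ = 9.416×10^10 m³.
Δh per year = 9.416×10^10 / 3.47×10^14 = 2.71×10^-4 m = 0.271 mm.

≈ 0.271 mm/yr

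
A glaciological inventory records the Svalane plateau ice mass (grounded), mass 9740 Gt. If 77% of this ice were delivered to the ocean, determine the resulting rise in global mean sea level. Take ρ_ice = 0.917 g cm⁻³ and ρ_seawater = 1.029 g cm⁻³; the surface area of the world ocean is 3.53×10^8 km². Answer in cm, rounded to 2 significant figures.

≈ 2.1 cm

Svalane: 0.77 × 9740 Gt = 7.500×10^15 kg; dividing by ρ_w = 1.029 g cm⁻³ = 1029 kg m⁻³ gives 7.288×10^12 m³ of water.
Spread over 3.53×10^14 m² of ocean, Δh = 7.288×10^12 / 3.53×10^14 = 0.0206 m = 2.1 cm.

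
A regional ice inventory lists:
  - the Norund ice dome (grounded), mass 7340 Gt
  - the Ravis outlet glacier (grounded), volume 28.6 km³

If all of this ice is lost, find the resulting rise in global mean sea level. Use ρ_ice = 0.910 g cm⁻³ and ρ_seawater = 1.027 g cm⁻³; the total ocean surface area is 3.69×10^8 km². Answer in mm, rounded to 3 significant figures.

Norund: 7340 Gt = 7.340×10^15 kg; dividing by ρ_w = 1.027 g cm⁻³ = 1027 kg m⁻³ gives 7.147×10^12 m³ of water.
Ravis: 28.6 km³ × (910/1027) = 25.34 km³ of water.
Total added water ≈ 7.172×10^12 m³ over 3.69×10^14 m² → Δh = 0.0194 m = 19.4 mm.

≈ 19.4 mm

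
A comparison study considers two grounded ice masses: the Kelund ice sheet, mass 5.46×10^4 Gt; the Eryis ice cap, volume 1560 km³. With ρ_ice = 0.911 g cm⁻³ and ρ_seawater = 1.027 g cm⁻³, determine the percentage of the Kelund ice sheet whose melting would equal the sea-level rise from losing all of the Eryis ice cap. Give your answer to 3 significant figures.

≈ 2.60 %

Equal sea-level rise means equal mass of meltwater, i.e. equal mass of ice lost.
Ice mass of Eryis: 1.421×10^15 kg; ice mass of Kelund: 5.460×10^16 kg.
Fraction required = 1.421×10^15 / 5.460×10^16 = 0.0260 → 2.60 %.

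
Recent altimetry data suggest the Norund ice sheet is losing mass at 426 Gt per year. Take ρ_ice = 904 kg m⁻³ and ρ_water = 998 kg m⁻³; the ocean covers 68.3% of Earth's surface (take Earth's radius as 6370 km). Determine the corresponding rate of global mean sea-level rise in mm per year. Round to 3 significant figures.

≈ 1.23 mm/yr

ρ_w = 998 kg m⁻³. Annual water volume added = 426 Gt / ρ_w = 4.260×10^14 kg / 998 kg m⁻³ = 4.269×10^11 m³.
Δh per year = 4.269×10^11 / 3.48×10^14 = 1.23×10^-3 m = 1.23 mm.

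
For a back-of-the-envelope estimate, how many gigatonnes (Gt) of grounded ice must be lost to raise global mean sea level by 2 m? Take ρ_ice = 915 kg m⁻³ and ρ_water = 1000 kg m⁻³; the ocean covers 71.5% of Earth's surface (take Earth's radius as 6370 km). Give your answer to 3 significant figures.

Required water volume = Δh × A = 2 m × 3.65×10^14 m² = 7.292×10^14 m³.
ρ_w = 1000 kg m⁻³, so the mass of water = 7.292×10^14 m³ × 1000 kg m⁻³ = 7.292×10^17 kg = 7.29×10^5 Gt (and the same mass of ice, by conservation).

≈ 7.29×10^5 Gt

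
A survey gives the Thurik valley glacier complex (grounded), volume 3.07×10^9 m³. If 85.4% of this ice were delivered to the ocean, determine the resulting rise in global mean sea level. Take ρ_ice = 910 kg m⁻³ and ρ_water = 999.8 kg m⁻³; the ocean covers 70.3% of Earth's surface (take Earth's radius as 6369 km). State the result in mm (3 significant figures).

Thurik: 0.854 × 3.07×10^9 m³ × (910/999.8) = 2.386×10^9 m³ of water.
Spread over 3.58×10^14 m² of ocean, Δh = 2.386×10^9 / 3.58×10^14 = 6.66×10^-6 m = 6.66×10^-3 mm.

≈ 6.66×10^-3 mm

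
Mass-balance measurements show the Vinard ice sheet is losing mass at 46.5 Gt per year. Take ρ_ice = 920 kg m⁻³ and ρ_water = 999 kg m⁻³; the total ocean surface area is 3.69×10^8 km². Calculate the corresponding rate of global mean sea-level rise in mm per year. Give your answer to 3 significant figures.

≈ 0.126 mm/yr

ρ_w = 999 kg m⁻³. Annual water volume added = 46.5 Gt / ρ_w = 4.650×10^13 kg / 999 kg m⁻³ = 4.655×10^10 m³.
Δh per year = 4.655×10^10 / 3.69×10^14 = 1.26×10^-4 m = 0.126 mm.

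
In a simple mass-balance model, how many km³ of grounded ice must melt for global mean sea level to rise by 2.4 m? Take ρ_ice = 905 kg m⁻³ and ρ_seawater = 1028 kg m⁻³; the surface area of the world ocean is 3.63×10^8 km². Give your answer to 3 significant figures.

Required water volume = Δh × A = 2.4 m × 3.63×10^14 m² = 8.712×10^14 m³ = 8.712×10^5 km³.
Ice volume = water volume × ρ_w/ρ_ice = 8.712×10^5 × 1028/905 = 9.90×10^5 km³.

≈ 9.90×10^5 km³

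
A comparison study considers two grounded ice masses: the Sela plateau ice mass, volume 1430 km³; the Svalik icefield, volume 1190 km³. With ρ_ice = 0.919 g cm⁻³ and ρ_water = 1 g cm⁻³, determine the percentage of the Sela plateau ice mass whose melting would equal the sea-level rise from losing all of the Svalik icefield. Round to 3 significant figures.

Equal sea-level rise means equal mass of meltwater, i.e. equal mass of ice lost.
Ice mass of Svalik: 1.094×10^15 kg; ice mass of Sela: 1.314×10^15 kg.
Fraction required = 1.094×10^15 / 1.314×10^15 = 0.832 → 83.2 %.

≈ 83.2 %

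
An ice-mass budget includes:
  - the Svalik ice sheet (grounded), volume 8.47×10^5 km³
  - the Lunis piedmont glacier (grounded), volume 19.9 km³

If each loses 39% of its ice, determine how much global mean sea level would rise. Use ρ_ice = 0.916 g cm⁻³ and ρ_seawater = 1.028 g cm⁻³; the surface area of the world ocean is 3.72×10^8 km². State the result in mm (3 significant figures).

≈ 791 mm

Svalik: 0.39 × 8.47×10^5 km³ × (916/1028) = 2.943×10^5 km³ of water.
Lunis: 0.39 × 19.9 km³ × (916/1028) = 6.915 km³ of water.
Total added water ≈ 2.943×10^14 m³ over 3.72×10^14 m² → Δh = 0.791 m = 791 mm.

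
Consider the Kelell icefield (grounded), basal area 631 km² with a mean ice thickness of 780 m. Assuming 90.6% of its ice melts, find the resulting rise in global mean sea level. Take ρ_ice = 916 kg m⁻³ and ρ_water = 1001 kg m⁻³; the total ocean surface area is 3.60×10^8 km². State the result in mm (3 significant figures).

≈ 1.13 mm

Kelell: ice volume = 631 km² × 780 m = 492.2 km³; 0.906 × 492.2 × (916/1001) = 408.1 km³ of water.
Spread over 3.60×10^14 m² of ocean, Δh = 4.081×10^11 / 3.60×10^14 = 1.13×10^-3 m = 1.13 mm.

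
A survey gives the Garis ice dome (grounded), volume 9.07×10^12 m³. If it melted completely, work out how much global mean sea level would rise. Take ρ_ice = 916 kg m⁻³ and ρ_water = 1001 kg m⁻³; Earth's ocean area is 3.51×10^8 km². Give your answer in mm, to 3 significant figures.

≈ 23.6 mm

Garis: 9.07×10^12 m³ × (916/1001) = 8.300×10^12 m³ of water.
Spread over 3.51×10^14 m² of ocean, Δh = 8.300×10^12 / 3.51×10^14 = 0.0236 m = 23.6 mm.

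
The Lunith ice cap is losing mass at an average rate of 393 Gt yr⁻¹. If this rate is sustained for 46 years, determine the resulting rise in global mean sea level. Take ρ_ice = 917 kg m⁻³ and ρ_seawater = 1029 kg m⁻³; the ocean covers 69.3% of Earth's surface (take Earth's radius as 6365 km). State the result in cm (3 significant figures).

≈ 4.98 cm

Total mass lost = 393 Gt/yr × 46 yr = 1.808×10^4 Gt = 1.808×10^16 kg.
ρ_w = 1029 kg m⁻³, so water volume = 1.808×10^16 / 1029 = 1.757×10^13 m³.
Δh = 1.757×10^13 / 3.53×10^14 = 0.0498 m = 4.98 cm.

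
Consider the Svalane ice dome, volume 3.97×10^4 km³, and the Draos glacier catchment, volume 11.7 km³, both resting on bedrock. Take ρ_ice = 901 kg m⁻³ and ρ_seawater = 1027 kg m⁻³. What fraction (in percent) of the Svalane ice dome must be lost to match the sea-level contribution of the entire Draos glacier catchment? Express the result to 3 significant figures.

≈ 0.0295 %

Equal sea-level rise means equal mass of meltwater, i.e. equal mass of ice lost.
Ice mass of Draos: 1.054×10^13 kg; ice mass of Svalane: 3.577×10^16 kg.
Fraction required = 1.054×10^13 / 3.577×10^16 = 2.95×10^-4 → 0.0295 %.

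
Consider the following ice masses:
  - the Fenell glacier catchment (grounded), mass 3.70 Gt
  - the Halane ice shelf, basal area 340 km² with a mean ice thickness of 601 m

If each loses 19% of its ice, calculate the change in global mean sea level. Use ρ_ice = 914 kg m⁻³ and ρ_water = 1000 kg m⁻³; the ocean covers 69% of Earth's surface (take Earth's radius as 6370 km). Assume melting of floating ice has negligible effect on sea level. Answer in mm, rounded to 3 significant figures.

≈ 2.00×10^-3 mm

Fenell: 0.19 × 3.70 Gt = 7.030×10^11 kg; dividing by ρ_w = 1000 kg m⁻³ gives 7.030×10^8 m³ of water.
The Halane ice shelf is floating and already displaces its own weight of water, so its melt adds essentially nothing to sea level.
Total added water ≈ 7.030×10^8 m³ over 3.52×10^14 m² → Δh = 2.00×10^-6 m = 2.00×10^-3 mm.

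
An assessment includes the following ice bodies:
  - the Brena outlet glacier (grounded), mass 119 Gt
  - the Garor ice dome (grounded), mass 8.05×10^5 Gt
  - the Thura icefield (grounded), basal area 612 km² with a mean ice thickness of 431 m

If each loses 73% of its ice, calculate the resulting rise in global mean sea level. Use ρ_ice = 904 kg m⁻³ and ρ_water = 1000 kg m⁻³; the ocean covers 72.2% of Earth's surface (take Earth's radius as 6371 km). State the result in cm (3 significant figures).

Brena: 0.73 × 119 Gt = 8.687×10^13 kg; dividing by ρ_w = 1000 kg m⁻³ gives 8.687×10^10 m³ of water.
Garor: 0.73 × 8.05×10^5 Gt = 5.877×10^17 kg; dividing by ρ_w = 1000 kg m⁻³ gives 5.877×10^14 m³ of water.
Thura: ice volume = 612 km² × 431 m = 263.8 km³; 0.73 × 263.8 × (904/1000) = 174.1 km³ of water.
Total added water ≈ 5.879×10^14 m³ over 3.68×10^14 m² → Δh = 1.60 m = 160 cm.

≈ 160 cm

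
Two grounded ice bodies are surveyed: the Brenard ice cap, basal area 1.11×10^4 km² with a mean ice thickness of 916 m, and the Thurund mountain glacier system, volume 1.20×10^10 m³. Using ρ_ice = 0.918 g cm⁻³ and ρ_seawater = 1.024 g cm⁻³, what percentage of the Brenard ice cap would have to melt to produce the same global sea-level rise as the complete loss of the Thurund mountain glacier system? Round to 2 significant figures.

≈ 0.12 %

Equal sea-level rise means equal mass of meltwater, i.e. equal mass of ice lost.
Ice mass of Thurund: 1.102×10^13 kg; ice mass of Brenard: 9.334×10^15 kg.
Fraction required = 1.102×10^13 / 9.334×10^15 = 1.18×10^-3 → 0.12 %.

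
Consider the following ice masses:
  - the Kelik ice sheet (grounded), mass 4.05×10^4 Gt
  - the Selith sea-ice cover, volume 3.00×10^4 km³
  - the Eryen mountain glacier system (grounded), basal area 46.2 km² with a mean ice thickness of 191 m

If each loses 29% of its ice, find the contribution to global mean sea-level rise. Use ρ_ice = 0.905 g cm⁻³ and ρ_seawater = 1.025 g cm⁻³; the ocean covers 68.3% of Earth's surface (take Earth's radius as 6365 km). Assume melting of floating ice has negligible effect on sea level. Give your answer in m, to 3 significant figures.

≈ 0.0330 m

Kelik: 0.29 × 4.05×10^4 Gt = 1.174×10^16 kg; dividing by ρ_w = 1.025 g cm⁻³ = 1025 kg m⁻³ gives 1.146×10^13 m³ of water.
The Selith sea-ice cover is floating and already displaces its own weight of water, so its melt adds essentially nothing to sea level.
Eryen: ice volume = 46.2 km² × 191 m = 8.824 km³; 0.29 × 8.824 × (905/1025) = 2.259 km³ of water.
Total added water ≈ 1.146×10^13 m³ over 3.48×10^14 m² → Δh = 0.0330 m.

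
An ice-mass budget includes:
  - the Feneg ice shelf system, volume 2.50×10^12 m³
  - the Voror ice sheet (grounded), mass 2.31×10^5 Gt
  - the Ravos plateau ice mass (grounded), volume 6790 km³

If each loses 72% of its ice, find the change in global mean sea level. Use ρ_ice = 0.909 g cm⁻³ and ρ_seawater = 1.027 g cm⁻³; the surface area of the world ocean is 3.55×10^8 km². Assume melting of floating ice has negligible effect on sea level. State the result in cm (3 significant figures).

The Feneg ice shelf system is floating and already displaces its own weight of water, so its melt adds essentially nothing to sea level.
Voror: 0.72 × 2.31×10^5 Gt = 1.663×10^17 kg; dividing by ρ_w = 1.027 g cm⁻³ = 1027 kg m⁻³ gives 1.619×10^14 m³ of water.
Ravos: 0.72 × 6790 km³ × (909/1027) = 4327 km³ of water.
Total added water ≈ 1.663×10^14 m³ over 3.55×10^14 m² → Δh = 0.468 m = 46.8 cm.

≈ 46.8 cm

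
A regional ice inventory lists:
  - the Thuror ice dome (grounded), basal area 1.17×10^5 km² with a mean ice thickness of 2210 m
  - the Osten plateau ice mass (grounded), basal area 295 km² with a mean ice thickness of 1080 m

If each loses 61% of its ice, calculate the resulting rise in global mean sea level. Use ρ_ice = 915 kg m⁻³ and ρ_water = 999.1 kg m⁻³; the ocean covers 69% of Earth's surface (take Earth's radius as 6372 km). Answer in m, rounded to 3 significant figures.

≈ 0.411 m

Thuror: ice volume = 1.17×10^5 km² × 2210 m = 2.586×10^5 km³; 0.61 × 2.586×10^5 × (915/999.1) = 1.445×10^5 km³ of water.
Osten: ice volume = 295 km² × 1080 m = 318.6 km³; 0.61 × 318.6 × (915/999.1) = 178.0 km³ of water.
Total added water ≈ 1.446×10^14 m³ over 3.52×10^14 m² → Δh = 0.411 m.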